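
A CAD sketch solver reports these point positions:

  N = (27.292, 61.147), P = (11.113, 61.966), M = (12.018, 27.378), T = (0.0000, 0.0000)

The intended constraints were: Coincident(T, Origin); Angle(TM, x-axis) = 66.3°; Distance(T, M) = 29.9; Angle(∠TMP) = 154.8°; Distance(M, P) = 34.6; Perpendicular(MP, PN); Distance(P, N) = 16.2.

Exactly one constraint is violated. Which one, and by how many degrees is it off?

Perpendicular(MP, PN) — off by 4.40°.

T = (0.00, 0.00) ✓; TM at 66.30° ✓; |TM| = 29.90 ✓; ∠TMP = 154.8° ✓; |MP| = 34.60 ✓; ∠(MP, PN) = 94.40° ✗; |PN| = 16.20 ✓.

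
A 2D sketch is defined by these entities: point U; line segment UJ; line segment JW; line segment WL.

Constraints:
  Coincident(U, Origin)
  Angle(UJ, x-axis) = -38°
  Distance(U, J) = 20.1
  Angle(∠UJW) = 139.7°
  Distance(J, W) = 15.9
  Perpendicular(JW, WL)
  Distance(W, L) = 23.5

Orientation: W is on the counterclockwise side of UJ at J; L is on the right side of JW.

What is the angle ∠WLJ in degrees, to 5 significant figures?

34.082°

U is at the origin; UJ runs at -38.0° with length 20.1, so J = 20.1·(cos -38.0°, sin -38.0°) = (15.839, -12.375). ∠UJW = 139.7°, so JW runs at -38.0° + (180° − 139.7°) = 2.3000° from the x-axis; with |JW| = 15.9, W = J + 15.9·(cos 2.3000°, sin 2.3000°) = (31.726, -11.737). JW ⟂ WL; with |WL| = 23.5 on the right of JW, L = W + 23.5·(0.040132, -0.99919) = (32.669, -35.218). Then cos ∠WLJ = LW·LJ / (|LW||LJ|), giving 34.082°.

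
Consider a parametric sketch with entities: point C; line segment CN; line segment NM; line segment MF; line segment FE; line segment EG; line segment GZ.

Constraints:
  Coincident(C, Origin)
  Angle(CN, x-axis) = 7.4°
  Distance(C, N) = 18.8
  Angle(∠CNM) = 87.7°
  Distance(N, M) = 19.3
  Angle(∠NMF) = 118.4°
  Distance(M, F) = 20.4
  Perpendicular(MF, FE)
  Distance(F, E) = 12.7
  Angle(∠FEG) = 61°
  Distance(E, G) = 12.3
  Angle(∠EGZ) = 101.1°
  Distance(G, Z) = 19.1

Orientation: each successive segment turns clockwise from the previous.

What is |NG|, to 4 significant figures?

21.43

C is at the origin; CN runs at 7.4° with length 18.8, so N = (18.64, 2.421). ∠CNM = 87.7° gives NM at -84.90° from the x-axis; with |NM| = 19.3, M = (20.36, -16.80). ∠NMF = 118.4° gives MF at -146.5° from the x-axis; with |MF| = 20.4, F = (3.348, -28.06). MF is perpendicular to FE, so FE runs at 123.5°; with |FE| = 12.7, E = (-3.662, -17.47). ∠FEG = 61.0° gives EG at 4.500° from the x-axis; with |EG| = 12.3, G = (8.600, -16.51). Then |NG| = |G − N| = 21.43.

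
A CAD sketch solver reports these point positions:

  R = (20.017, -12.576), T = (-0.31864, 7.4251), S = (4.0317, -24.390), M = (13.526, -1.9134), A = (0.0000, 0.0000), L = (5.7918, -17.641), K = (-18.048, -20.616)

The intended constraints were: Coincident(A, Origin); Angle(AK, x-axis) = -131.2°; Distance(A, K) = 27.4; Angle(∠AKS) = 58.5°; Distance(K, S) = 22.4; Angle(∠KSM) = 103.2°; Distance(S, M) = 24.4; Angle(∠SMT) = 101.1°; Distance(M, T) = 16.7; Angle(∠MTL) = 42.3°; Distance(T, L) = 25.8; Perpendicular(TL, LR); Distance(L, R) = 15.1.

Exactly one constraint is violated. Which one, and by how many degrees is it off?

Perpendicular(TL, LR) — off by 5.90°.

A = (0.00, 0.00) ✓; AK at -131.2° ✓; |AK| = 27.40 ✓; ∠AKS = 58.50° ✓; |KS| = 22.40 ✓; ∠KSM = 103.2° ✓; |SM| = 24.40 ✓; ∠SMT = 101.1° ✓; |MT| = 16.70 ✓; ∠MTL = 42.30° ✓; |TL| = 25.80 ✓; ∠(TL, LR) = 95.90° ✗; |LR| = 15.10 ✓.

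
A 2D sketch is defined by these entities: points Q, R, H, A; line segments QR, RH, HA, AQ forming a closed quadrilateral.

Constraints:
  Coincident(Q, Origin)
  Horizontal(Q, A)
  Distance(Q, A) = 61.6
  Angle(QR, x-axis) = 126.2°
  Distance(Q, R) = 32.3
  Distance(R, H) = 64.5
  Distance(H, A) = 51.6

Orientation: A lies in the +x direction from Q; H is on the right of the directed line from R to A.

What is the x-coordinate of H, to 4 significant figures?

17.62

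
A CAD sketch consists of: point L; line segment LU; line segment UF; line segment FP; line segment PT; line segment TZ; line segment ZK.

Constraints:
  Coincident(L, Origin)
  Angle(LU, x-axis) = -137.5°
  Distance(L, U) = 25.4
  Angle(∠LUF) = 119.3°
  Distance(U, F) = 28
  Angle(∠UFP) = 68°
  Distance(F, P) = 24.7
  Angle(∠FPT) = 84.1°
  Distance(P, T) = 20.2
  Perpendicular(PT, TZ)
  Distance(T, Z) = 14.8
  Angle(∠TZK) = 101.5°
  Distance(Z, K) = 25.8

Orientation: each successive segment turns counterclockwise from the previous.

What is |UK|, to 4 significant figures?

33.46

PT ⟂ TZ, so TZ runs at -138.9°; with |TZ| = 14.8, Z = (-16.58, -24.69). ∠TZK = 101.5° gives ZK at -60.40° from the x-axis; with |ZK| = 25.8, K = (-3.838, -47.12). Then |UK| = |K − U| = 33.46.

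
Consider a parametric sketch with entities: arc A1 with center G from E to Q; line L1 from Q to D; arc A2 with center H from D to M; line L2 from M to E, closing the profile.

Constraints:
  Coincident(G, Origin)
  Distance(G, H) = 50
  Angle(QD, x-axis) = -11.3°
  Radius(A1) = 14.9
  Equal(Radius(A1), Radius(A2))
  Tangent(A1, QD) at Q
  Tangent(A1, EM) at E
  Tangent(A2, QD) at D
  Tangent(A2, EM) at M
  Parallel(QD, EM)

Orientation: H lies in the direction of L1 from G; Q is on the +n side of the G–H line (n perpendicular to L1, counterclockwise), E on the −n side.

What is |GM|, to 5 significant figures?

52.173

The slot axis is L1's direction at -11.3°, so u = (cos -11.3°, sin -11.3°) = (0.98061, -0.19595) and n = (−sin -11.3°, cos -11.3°) = (0.19595, 0.98061). G is at the origin and H lies 50.0 along u from G, so H = 50.0·u = (49.031, -9.7973). Tangency of A1 to both parallel lines with radius 14.9 puts Q and E at G ± 14.9·n: Q = (2.9196, 14.611), E = (-2.9196, -14.611). Equal radii place D and M the same way about H: D = H + 14.9·n = (51.950, 4.8139), M = H − 14.9·n = (46.111, -24.408). Then |GM| = |M − G| = 52.173.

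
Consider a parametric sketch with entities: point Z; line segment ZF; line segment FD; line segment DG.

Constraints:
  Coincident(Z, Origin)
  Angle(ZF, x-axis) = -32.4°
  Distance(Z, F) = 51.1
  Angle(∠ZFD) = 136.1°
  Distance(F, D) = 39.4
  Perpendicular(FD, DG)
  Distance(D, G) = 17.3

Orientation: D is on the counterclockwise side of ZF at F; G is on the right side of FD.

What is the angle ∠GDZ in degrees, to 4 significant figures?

114.9°

Z is at the origin; ZF runs at -32.4° with length 51.1, so F = 51.1·(cos -32.4°, sin -32.4°) = (43.15, -27.38). ∠ZFD = 136.1°, so FD runs at -32.4° + (180° − 136.1°) = 11.50° from the x-axis; with |FD| = 39.4, D = F + 39.4·(cos 11.50°, sin 11.50°) = (81.75, -19.53). FD ⟂ DG; with |DG| = 17.3 on the right of FD, G = D + 17.3·(0.1994, -0.9799) = (85.20, -36.48). Then cos ∠GDZ = DG·DZ / (|DG||DZ|), giving 114.9°.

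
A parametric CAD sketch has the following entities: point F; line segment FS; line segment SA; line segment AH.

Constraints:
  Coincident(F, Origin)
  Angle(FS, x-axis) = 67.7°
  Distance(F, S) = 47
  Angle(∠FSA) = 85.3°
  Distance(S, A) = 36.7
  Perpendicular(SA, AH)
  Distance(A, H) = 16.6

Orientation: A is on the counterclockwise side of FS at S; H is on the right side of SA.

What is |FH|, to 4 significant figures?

71.44

F is at the origin; FS runs at 67.7° with length 47.0, so S = 47.0·(cos 67.7°, sin 67.7°) = (17.83, 43.48). ∠FSA = 85.3°, so SA runs at 67.7° + (180° − 85.3°) = 162.4° from the x-axis; with |SA| = 36.7, A = S + 36.7·(cos 162.4°, sin 162.4°) = (-17.15, 54.58). The perpendicularity gives AH at right angles to SA; with |AH| = 16.6 on the right of SA, H = A + 16.6·(0.3024, 0.9532) = (-12.13, 70.40). Then |FH| = |H − F| = 71.44.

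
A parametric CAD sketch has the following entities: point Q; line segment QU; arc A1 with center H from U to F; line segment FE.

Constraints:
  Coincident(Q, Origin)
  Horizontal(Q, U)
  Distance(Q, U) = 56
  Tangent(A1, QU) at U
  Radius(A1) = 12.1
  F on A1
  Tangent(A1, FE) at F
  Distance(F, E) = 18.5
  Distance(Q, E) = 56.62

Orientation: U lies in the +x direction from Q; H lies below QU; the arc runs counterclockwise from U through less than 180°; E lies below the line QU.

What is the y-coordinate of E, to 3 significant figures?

-32.1

Checks: |HF| = 12.10 ✓; ∠(HF, FE) = 90.00° ✓; |FE| = 18.50 ✓; |QE| = 56.62 ✓.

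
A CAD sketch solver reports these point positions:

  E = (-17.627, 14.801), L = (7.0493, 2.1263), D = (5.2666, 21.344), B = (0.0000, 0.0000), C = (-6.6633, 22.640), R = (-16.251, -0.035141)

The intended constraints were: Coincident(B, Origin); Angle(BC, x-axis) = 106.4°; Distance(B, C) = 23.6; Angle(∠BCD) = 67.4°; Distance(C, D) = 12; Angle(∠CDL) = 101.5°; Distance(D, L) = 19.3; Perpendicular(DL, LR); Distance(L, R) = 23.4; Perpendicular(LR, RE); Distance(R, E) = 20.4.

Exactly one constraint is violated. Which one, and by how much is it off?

Distance(R, E) = 20.4 — off by 5.50.

B = (0.00, 0.00) ✓; BC at 106.4° ✓; |BC| = 23.60 ✓; ∠BCD = 67.40° ✓; |CD| = 12.00 ✓; ∠CDL = 101.5° ✓; |DL| = 19.30 ✓; ∠(DL, LR) = 90.00° ✓; |LR| = 23.40 ✓; ∠(LR, RE) = 90.00° ✓; |RE| = 14.90 ✗.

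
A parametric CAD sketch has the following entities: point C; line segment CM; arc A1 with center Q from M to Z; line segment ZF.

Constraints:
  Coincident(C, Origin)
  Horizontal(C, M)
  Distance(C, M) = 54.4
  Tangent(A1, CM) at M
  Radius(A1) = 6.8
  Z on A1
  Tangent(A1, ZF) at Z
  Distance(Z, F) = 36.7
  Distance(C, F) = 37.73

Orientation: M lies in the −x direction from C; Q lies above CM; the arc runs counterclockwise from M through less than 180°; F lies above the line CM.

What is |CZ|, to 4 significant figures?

49.49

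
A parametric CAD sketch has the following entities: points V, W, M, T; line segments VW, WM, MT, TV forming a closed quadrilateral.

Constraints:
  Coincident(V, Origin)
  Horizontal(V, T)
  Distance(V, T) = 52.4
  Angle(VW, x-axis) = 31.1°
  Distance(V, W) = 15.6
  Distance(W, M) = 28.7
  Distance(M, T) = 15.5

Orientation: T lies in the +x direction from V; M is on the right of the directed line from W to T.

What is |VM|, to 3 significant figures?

38.7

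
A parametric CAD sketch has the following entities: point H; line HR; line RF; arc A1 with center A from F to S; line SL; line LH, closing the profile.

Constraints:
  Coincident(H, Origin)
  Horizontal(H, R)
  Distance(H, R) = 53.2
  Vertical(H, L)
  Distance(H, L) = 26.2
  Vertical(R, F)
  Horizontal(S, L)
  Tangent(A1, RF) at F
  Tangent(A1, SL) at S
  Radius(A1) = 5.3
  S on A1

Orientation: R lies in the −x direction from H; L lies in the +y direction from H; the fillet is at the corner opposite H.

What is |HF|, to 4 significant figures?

57.16

H is at the origin; H and R share the same y with |HR| = 53.2 and R on the −x side, so R = (-53.20, 0.000). HL is vertical with |HL| = 26.2 and L on the +y side, so L = (0.000, 26.20). The virtual corner opposite H is at (-53.20, 26.20). A1 meets RF tangentially, so AF is at right angles to RF and the tangent condition forces AS to be normal to SL, with radius 5.3, so the center A sits 5.3 in from both sides at A = (-47.90, 20.90). That places the tangent points at F = (-53.20, 20.90) on RF and S = (-47.90, 26.20) on SL. Then |HF| = |F − H| = 57.16.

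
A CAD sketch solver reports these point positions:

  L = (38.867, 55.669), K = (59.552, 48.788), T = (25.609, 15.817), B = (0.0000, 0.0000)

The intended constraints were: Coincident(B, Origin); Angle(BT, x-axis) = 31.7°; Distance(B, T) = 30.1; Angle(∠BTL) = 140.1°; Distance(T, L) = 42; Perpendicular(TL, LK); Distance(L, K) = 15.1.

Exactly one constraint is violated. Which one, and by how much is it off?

Distance(L, K) = 15.1 — off by 6.70.

B = (0.00, 0.00) ✓; BT at 31.70° ✓; |BT| = 30.10 ✓; ∠BTL = 140.1° ✓; |TL| = 42.00 ✓; ∠(TL, LK) = 90.00° ✓; |LK| = 21.80 ✗.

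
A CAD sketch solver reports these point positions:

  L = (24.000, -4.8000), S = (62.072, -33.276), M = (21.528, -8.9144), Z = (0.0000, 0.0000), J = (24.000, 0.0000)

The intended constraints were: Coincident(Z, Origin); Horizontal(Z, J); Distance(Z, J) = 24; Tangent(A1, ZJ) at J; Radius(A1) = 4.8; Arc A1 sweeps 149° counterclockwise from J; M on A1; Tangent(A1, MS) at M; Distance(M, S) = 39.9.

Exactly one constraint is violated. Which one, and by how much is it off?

Distance(M, S) = 39.9 — off by 7.40.

Z = (0.00, 0.00) ✓; Z.y = 0.00, J.y = 0.00 ✓; |ZJ| = 24.00 ✓; ∠(LJ, JZ) = 90.00° ✓; |LJ| = 4.800 ✓; bearing(L→M) − bearing(L→J) = 149.0° ✓; |LM| = 4.800 ✓; ∠(LM, MS) = 90.00° ✓; |MS| = 47.30 ✗.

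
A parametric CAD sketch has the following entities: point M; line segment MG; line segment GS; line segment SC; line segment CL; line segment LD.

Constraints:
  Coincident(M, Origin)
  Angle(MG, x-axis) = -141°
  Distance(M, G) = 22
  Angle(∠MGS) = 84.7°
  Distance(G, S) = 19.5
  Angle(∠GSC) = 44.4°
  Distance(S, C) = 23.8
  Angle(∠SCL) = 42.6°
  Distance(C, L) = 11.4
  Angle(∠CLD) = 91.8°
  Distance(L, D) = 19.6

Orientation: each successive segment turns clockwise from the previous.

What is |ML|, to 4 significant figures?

16.67

∠GSC = 44.4° gives SC at -11.90° from the x-axis; with |SC| = 23.8, C = (-4.628, -2.530). ∠SCL = 42.6° gives CL at -149.3° from the x-axis; with |CL| = 11.4, L = (-14.43, -8.350). Then |ML| = |L − M| = 16.67.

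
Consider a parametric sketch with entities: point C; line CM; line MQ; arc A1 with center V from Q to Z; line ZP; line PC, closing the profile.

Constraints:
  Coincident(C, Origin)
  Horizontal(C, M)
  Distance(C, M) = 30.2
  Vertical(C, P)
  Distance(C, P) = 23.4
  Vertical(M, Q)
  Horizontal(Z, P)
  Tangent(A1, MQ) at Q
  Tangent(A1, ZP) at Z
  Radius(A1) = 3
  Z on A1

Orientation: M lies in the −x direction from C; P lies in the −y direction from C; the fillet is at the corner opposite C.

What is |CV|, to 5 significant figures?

34.000

C is at the origin; C and M share the same y with |CM| = 30.2 and M on the −x side, so M = (-30.200, 0.0000). C and P share the same x with |CP| = 23.4 and P on the −y side, so P = (0.0000, -23.400). The virtual corner opposite C is at (-30.200, -23.400). Since A1 is tangent to MQ there, VQ ⟂ MQ and A1 meets ZP tangentially, so VZ is at right angles to ZP, with radius 3.0, so the center V sits 3.0 in from both sides at V = (-27.200, -20.400). Then |CV| = |V − C| = 34.000.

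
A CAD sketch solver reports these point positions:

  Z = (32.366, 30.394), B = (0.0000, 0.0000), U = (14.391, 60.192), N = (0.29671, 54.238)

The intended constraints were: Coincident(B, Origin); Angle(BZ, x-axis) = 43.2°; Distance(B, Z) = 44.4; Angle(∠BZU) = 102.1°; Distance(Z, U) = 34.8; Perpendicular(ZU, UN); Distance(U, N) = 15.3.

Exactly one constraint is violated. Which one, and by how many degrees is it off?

Perpendicular(ZU, UN) — off by 8.20°.

B = (0.00, 0.00) ✓; BZ at 43.20° ✓; |BZ| = 44.40 ✓; ∠BZU = 102.1° ✓; |ZU| = 34.80 ✓; ∠(ZU, UN) = 81.80° ✗; |UN| = 15.30 ✓.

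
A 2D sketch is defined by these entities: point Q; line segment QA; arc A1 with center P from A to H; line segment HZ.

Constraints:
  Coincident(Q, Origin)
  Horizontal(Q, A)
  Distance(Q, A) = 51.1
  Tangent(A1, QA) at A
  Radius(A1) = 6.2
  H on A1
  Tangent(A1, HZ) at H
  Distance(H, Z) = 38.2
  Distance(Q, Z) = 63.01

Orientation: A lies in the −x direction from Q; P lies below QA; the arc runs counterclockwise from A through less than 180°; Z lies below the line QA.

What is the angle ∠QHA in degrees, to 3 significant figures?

46.2°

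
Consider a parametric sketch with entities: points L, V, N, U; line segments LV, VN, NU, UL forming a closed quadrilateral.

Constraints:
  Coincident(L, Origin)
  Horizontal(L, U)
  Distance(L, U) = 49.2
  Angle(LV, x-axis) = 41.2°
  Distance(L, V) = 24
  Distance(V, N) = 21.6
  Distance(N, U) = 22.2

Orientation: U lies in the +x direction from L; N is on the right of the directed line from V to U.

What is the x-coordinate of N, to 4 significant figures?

27.31

Checks: |VN| = 21.60 ✓; |NU| = 22.20 ✓.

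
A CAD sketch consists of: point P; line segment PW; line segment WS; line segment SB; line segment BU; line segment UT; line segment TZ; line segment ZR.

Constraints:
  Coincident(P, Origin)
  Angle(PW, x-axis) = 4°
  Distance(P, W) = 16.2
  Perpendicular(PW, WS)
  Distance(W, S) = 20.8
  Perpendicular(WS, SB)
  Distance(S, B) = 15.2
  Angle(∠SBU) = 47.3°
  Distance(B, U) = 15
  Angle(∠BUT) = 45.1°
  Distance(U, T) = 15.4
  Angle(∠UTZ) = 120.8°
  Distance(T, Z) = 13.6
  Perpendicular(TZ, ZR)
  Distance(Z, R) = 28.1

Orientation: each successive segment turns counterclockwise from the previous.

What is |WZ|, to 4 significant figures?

36.22

∠BUT = 45.1° gives UT at 91.60° from the x-axis; with |UT| = 15.4, T = (10.03, 25.93). ∠UTZ = 120.8° gives TZ at 150.8° from the x-axis; with |TZ| = 13.6, Z = (-1.839, 32.56). Then |WZ| = |Z − W| = 36.22.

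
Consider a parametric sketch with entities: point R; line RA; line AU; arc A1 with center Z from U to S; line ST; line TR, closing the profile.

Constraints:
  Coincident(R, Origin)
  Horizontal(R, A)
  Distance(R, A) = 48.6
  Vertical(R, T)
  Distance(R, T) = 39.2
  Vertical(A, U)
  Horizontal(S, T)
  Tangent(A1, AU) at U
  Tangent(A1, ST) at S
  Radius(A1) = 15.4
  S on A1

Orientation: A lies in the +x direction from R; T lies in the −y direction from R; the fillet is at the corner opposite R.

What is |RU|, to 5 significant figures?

54.115

The virtual corner opposite R is at (48.600, -39.200). The tangent condition forces ZU to be normal to AU and tangency of A1 to ST means the radius ZS is perpendicular to ST, with radius 15.4, so the center Z sits 15.4 in from both sides at Z = (33.200, -23.800). That places the tangent points at U = (48.600, -23.800) on AU and S = (33.200, -39.200) on ST. Then |RU| = |U − R| = 54.115.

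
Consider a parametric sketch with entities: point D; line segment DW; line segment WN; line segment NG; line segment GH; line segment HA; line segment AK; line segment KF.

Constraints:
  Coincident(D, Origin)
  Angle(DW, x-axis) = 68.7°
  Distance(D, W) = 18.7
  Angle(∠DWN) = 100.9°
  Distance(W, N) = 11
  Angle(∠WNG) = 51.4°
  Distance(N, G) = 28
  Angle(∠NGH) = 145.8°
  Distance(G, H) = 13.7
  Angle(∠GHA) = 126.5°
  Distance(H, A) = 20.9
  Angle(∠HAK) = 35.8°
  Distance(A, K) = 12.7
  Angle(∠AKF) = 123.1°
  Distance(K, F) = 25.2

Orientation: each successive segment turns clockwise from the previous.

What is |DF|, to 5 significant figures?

17.802

D is at the origin; DW runs at 68.7° with length 18.7, so W = (6.7928, 17.423). ∠DWN = 100.9° gives WN at -10.400° from the x-axis; with |WN| = 11.0, N = (17.612, 15.437). ∠WNG = 51.4° gives NG at -139.00° from the x-axis; with |NG| = 28.0, G = (-3.5198, -2.9327). ∠NGH = 145.8° gives GH at -173.20° from the x-axis; with |GH| = 13.7, H = (-17.123, -4.5549). ∠GHA = 126.5° gives HA at 133.30° from the x-axis; with |HA| = 20.9, A = (-31.457, 10.656). ∠HAK = 35.8° gives AK at -10.900° from the x-axis; with |AK| = 12.7, K = (-18.986, 8.2541). ∠AKF = 123.1° gives KF at -67.800° from the x-axis; with |KF| = 25.2, F = (-9.4646, -15.078). Then |DF| = |F − D| = 17.802.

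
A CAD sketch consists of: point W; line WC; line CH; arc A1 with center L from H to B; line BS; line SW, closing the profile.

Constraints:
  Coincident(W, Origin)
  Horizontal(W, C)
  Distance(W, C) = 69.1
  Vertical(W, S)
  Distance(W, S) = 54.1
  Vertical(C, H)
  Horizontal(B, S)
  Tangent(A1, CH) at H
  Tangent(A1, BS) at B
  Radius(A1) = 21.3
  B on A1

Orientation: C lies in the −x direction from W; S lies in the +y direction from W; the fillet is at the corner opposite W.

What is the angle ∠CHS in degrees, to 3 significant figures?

107°

The virtual corner opposite W is at (-69.1, 54.1). The tangent condition forces LH to be normal to CH and A1 meets BS tangentially, so LB is at right angles to BS, with radius 21.3, so the center L sits 21.3 in from both sides at L = (-47.8, 32.8). That places the tangent points at H = (-69.1, 32.8) on CH and B = (-47.8, 54.1) on BS. Then cos ∠CHS = HC·HS / (|HC||HS|), giving 107°.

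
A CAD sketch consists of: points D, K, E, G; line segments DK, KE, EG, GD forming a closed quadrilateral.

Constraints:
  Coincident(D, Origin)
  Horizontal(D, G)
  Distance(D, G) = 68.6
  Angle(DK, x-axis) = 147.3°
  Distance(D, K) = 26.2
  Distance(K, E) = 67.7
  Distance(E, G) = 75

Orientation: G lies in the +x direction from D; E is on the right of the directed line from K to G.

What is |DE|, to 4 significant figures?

46.80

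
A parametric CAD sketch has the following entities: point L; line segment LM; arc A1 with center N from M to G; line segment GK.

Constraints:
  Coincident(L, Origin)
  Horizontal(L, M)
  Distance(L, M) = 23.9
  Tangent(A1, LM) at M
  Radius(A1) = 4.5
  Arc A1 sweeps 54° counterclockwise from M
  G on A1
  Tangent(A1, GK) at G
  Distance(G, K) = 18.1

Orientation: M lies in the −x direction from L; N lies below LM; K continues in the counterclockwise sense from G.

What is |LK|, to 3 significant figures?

41.6

On A1, M sits at bearing 90° from N; a 54° counterclockwise sweep puts G at bearing 144°, so G = N + 4.5·(cos 144°, sin 144°) = (-27.5, -1.85). Since A1 is tangent to GK there, NG ⟂ GK, so GK runs along (−sin 144°, cos 144°); with |GK| = 18.1, K = (-38.2, -16.5). Then |LK| = |K − L| = 41.6.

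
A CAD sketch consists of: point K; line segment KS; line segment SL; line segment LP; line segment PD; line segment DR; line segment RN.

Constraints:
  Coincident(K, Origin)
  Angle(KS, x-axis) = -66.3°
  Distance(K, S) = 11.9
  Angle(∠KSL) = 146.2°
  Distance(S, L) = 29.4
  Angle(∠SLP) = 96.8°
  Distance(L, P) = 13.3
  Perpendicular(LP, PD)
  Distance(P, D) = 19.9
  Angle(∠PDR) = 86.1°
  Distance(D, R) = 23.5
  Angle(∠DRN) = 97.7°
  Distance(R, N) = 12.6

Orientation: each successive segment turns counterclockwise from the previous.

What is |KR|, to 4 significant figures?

24.65

K is at the origin; KS runs at -66.3° with length 11.9, so S = (4.783, -10.90). ∠KSL = 146.2° gives SL at -32.50° from the x-axis; with |SL| = 29.4, L = (29.58, -26.69). ∠SLP = 96.8° gives LP at 50.70° from the x-axis; with |LP| = 13.3, P = (38.00, -16.40). LP ⟂ PD, so PD runs at 140.7°; with |PD| = 19.9, D = (22.60, -3.797). ∠PDR = 86.1° gives DR at -125.4° from the x-axis; with |DR| = 23.5, R = (8.990, -22.95). Then |KR| = |R − K| = 24.65.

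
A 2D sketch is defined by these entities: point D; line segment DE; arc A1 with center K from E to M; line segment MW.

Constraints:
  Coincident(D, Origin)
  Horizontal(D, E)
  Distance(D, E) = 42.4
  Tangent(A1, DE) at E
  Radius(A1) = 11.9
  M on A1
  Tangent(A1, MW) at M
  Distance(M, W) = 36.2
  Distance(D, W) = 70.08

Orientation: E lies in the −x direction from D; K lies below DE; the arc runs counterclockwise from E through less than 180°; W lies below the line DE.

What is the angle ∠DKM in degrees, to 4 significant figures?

171.3°

D is at the origin; DE is horizontal with |DE| = 42.4 and E on the −x side, so E = (-42.40, 0.000). A1 meets DE tangentially, so KE is at right angles to DE, so K = E + (0, -11.9) = (-42.40, -11.90). Since KM ⟂ MW (tangency), |KW| = √(11.9² + 36.2²) = 38.11 regardless of where M sits on A1. So W lies on both circle(D, 70.08) and circle(K, 38.11); the below-DE intersection is W = (-49.83, -49.27). M is the foot of the tangent from W: M = (-54.21, -13.34).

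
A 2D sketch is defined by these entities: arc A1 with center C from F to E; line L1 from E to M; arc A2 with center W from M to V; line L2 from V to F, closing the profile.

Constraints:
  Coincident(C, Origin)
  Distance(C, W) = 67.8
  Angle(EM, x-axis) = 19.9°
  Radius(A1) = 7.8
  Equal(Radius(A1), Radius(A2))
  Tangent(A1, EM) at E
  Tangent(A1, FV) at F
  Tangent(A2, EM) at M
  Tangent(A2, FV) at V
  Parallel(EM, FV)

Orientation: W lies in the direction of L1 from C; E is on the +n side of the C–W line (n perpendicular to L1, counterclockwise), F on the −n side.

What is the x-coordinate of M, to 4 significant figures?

61.10

The slot axis is L1's direction at 19.9°, so u = (cos 19.9°, sin 19.9°) = (0.9403, 0.3404) and n = (−sin 19.9°, cos 19.9°) = (-0.3404, 0.9403). C is at the origin and W lies 67.8 along u from C, so W = 67.8·u = (63.75, 23.08). Tangency of A1 to both parallel lines with radius 7.8 puts E and F at C ± 7.8·n: E = (-2.655, 7.334), F = (2.655, -7.334). Equal radii place M and V the same way about W: M = W + 7.8·n = (61.10, 30.41), V = W − 7.8·n = (66.41, 15.74). So M.x = 61.10.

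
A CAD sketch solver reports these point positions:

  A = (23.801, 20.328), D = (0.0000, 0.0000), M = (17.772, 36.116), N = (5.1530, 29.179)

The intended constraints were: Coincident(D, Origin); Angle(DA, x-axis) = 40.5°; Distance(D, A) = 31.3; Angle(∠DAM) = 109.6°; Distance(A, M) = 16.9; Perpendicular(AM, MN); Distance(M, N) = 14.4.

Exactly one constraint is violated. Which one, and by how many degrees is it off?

Perpendicular(AM, MN) — off by 7.90°.

D = (0.00, 0.00) ✓; DA at 40.50° ✓; |DA| = 31.30 ✓; ∠DAM = 109.6° ✓; |AM| = 16.90 ✓; ∠(AM, MN) = 97.90° ✗; |MN| = 14.40 ✓.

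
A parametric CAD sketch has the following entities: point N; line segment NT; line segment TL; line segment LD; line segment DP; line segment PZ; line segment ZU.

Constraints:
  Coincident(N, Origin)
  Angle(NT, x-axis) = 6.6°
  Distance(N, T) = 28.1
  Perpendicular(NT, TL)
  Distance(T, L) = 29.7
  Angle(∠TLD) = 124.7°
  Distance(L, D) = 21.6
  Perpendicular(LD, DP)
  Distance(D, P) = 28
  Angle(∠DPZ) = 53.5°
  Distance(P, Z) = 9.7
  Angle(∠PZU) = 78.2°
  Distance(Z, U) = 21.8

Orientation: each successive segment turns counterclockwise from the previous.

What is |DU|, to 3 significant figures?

11.5

N is at the origin; NT runs at 6.6° with length 28.1, so T = (27.9, 3.23). The perpendicularity gives TL at right angles to NT, so TL runs at 96.6°; with |TL| = 29.7, L = (24.5, 32.7). ∠TLD = 124.7° gives LD at 152° from the x-axis; with |LD| = 21.6, D = (5.45, 42.9). LD ⟂ DP, so DP runs at -118°; with |DP| = 28.0, P = (-7.74, 18.2). ∠DPZ = 53.5° gives PZ at 8.40° from the x-axis; with |PZ| = 9.7, Z = (1.85, 19.6). ∠PZU = 78.2° gives ZU at 110° from the x-axis; with |ZU| = 21.8, U = (-5.67, 40.1). Then |DU| = |U − D| = 11.5.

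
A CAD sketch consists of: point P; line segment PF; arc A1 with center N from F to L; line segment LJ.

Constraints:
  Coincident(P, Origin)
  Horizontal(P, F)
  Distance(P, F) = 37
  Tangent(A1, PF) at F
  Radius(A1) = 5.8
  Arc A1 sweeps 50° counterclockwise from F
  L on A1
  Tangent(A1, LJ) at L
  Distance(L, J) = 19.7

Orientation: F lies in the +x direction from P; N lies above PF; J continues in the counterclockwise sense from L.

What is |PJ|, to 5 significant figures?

56.763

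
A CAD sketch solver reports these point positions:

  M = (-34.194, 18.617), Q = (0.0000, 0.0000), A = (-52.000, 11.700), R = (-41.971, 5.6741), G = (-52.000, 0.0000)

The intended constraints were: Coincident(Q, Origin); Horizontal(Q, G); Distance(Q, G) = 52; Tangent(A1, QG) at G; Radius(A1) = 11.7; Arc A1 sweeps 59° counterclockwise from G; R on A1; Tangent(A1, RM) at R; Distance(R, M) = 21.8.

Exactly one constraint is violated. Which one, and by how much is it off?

Distance(R, M) = 21.8 — off by 6.70.

Q = (0.00, 0.00) ✓; Q.y = 0.00, G.y = 0.00 ✓; |QG| = 52.00 ✓; ∠(AG, GQ) = 90.00° ✓; |AG| = 11.70 ✓; bearing(A→R) − bearing(A→G) = 59.00° ✓; |AR| = 11.70 ✓; ∠(AR, RM) = 90.00° ✓; |RM| = 15.10 ✗.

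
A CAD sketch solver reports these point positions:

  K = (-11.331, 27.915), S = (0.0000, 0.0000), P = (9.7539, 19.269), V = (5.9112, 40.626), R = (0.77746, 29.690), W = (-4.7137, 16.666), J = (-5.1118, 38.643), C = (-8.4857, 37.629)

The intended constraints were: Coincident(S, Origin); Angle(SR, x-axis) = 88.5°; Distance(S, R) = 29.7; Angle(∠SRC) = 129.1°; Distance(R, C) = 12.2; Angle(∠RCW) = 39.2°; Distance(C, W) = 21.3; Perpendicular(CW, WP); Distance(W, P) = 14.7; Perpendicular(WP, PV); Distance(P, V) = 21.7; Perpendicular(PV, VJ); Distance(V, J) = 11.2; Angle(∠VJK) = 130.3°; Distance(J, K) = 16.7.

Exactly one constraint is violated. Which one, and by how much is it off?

Distance(J, K) = 16.7 — off by 4.30.

S = (0.00, 0.00) ✓; SR at 88.50° ✓; |SR| = 29.70 ✓; ∠SRC = 129.1° ✓; |RC| = 12.20 ✓; ∠RCW = 39.20° ✓; |CW| = 21.30 ✓; ∠(CW, WP) = 90.00° ✓; |WP| = 14.70 ✓; ∠(WP, PV) = 90.00° ✓; |PV| = 21.70 ✓; ∠(PV, VJ) = 90.00° ✓; |VJ| = 11.20 ✓; ∠VJK = 130.3° ✓; |JK| = 12.40 ✗.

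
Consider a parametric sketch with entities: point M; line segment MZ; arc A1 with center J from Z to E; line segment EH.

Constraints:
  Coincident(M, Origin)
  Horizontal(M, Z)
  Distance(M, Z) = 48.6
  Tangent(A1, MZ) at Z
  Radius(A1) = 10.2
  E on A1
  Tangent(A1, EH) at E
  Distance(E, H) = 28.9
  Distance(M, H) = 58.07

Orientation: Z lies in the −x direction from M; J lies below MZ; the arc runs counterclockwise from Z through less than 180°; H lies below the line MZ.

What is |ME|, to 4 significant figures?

59.34

M is at the origin; MZ is horizontal with |MZ| = 48.6 and Z on the −x side, so Z = (-48.60, 0.000). The tangent condition forces JZ to be normal to MZ, so J = Z + (0, -10.2) = (-48.60, -10.20). Since JE ⟂ EH (tangency), |JH| = √(10.2² + 28.9²) = 30.65 regardless of where E sits on A1. So H lies on both circle(M, 58.07) and circle(J, 30.65); the below-MZ intersection is H = (-41.98, -40.12). E is the foot of the tangent from H: E = (-57.26, -15.59).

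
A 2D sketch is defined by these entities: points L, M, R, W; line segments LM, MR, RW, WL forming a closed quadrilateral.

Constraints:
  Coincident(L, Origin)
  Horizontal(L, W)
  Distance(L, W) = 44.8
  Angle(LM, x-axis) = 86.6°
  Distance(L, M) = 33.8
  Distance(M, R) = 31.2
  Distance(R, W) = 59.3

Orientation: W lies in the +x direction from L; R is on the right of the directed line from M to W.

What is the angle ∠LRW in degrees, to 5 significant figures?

19.668°

Checks: |MR| = 31.20 ✓; |RW| = 59.30 ✓.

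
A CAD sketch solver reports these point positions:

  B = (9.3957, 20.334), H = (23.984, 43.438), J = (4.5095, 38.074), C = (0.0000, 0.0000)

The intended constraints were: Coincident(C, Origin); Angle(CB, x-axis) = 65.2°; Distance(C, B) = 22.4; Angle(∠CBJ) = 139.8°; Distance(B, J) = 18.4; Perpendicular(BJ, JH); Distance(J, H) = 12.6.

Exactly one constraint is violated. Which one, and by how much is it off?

Distance(J, H) = 12.6 — off by 7.60.

C = (0.00, 0.00) ✓; CB at 65.20° ✓; |CB| = 22.40 ✓; ∠CBJ = 139.8° ✓; |BJ| = 18.40 ✓; ∠(BJ, JH) = 90.00° ✓; |JH| = 20.20 ✗.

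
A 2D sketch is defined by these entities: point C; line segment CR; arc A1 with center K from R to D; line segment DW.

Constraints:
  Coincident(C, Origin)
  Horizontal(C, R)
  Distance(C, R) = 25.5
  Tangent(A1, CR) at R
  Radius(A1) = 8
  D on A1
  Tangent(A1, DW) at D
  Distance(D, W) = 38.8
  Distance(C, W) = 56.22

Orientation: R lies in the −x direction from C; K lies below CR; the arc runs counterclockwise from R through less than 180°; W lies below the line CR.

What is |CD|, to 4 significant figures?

34.57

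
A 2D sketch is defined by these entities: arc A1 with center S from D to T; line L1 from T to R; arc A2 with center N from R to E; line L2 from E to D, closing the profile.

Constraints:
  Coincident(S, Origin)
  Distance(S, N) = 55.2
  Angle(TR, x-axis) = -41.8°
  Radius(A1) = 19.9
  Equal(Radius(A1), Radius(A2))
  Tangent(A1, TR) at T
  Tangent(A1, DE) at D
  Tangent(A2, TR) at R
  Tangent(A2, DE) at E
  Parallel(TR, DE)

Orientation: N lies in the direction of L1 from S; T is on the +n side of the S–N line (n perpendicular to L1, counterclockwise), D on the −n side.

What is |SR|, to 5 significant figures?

58.678

The slot axis is L1's direction at -41.8°, so u = (cos -41.8°, sin -41.8°) = (0.74548, -0.66653) and n = (−sin -41.8°, cos -41.8°) = (0.66653, 0.74548). S is at the origin and N lies 55.2 along u from S, so N = 55.2·u = (41.150, -36.793). Tangency of A1 to both parallel lines with radius 19.9 puts T and D at S ± 19.9·n: T = (13.264, 14.835), D = (-13.264, -14.835). Equal radii place R and E the same way about N: R = N + 19.9·n = (54.414, -21.958), E = N − 19.9·n = (27.886, -51.628). Then |SR| = |R − S| = 58.678.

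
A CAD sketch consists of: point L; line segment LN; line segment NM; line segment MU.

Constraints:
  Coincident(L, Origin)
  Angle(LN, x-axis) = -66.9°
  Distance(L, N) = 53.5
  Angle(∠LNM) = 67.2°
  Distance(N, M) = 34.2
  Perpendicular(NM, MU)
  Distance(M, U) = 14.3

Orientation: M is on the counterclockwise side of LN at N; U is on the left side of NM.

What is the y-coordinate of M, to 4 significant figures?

-24.65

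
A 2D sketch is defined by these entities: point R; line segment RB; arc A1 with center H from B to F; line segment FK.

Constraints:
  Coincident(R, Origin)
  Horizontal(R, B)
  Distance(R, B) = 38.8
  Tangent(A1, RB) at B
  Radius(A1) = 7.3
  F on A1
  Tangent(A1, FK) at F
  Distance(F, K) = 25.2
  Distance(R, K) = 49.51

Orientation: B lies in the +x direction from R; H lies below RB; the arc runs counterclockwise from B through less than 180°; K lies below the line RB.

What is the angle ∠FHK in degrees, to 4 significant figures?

73.84°

R is at the origin; R and B share the same y with |RB| = 38.8 and B on the +x side, so B = (38.80, 0.000). Since A1 is tangent to RB there, HB ⟂ RB, so H = B + (0, -7.3) = (38.80, -7.300). Since HF ⟂ FK (tangency), |HK| = √(7.3² + 25.2²) = 26.24 regardless of where F sits on A1. So K lies on both circle(R, 49.51) and circle(H, 26.24); the below-RB intersection is K = (36.51, -33.44). F is the foot of the tangent from K: F = (31.64, -8.712).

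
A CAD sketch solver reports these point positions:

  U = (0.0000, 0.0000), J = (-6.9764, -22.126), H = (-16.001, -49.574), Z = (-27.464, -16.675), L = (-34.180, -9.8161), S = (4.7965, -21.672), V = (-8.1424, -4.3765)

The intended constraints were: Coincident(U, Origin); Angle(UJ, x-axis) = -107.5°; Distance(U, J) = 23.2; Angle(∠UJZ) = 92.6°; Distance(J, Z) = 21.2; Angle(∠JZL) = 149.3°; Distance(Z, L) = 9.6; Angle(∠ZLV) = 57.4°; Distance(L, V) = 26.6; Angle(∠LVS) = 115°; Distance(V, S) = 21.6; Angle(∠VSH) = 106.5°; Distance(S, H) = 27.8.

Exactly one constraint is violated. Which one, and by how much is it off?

Distance(S, H) = 27.8 — off by 7.00.

U = (0.00, 0.00) ✓; UJ at -107.5° ✓; |UJ| = 23.20 ✓; ∠UJZ = 92.60° ✓; |JZ| = 21.20 ✓; ∠JZL = 149.3° ✓; |ZL| = 9.599 ✓; ∠ZLV = 57.40° ✓; |LV| = 26.60 ✓; ∠LVS = 115.0° ✓; |VS| = 21.60 ✓; ∠VSH = 106.5° ✓; |SH| = 34.80 ✗.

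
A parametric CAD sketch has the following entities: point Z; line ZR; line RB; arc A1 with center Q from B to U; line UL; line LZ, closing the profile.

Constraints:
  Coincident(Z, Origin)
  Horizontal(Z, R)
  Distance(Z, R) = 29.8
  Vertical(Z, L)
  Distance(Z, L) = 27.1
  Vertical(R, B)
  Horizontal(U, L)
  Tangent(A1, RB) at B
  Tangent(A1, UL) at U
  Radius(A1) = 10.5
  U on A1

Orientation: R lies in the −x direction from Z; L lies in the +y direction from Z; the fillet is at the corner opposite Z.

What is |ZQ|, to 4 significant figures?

25.46

Z is at the origin; ZR is horizontal with |ZR| = 29.8 and R on the −x side, so R = (-29.80, 0.000). ZL is vertical with |ZL| = 27.1 and L on the +y side, so L = (0.000, 27.10). The virtual corner opposite Z is at (-29.80, 27.10). A1 meets RB tangentially, so QB is at right angles to RB and the tangent condition forces QU to be normal to UL, with radius 10.5, so the center Q sits 10.5 in from both sides at Q = (-19.30, 16.60). Then |ZQ| = |Q − Z| = 25.46.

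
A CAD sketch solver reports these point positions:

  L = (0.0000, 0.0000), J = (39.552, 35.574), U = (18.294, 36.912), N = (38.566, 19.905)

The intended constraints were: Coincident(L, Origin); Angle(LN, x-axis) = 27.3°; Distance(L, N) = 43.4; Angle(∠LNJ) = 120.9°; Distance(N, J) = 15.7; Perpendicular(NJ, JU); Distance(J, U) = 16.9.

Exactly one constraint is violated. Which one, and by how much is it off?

Distance(J, U) = 16.9 — off by 4.40.

L = (0.00, 0.00) ✓; LN at 27.30° ✓; |LN| = 43.40 ✓; ∠LNJ = 120.9° ✓; |NJ| = 15.70 ✓; ∠(NJ, JU) = 90.00° ✓; |JU| = 21.30 ✗.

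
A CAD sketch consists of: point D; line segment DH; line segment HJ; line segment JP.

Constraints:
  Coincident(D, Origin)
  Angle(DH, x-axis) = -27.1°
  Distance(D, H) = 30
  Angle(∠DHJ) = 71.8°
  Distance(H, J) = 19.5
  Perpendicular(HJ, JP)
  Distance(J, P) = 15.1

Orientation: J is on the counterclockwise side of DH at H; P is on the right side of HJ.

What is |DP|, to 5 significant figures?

44.761

D is at the origin; DH runs at -27.1° with length 30.0, so H = 30.0·(cos -27.1°, sin -27.1°) = (26.706, -13.666). ∠DHJ = 71.8°, so HJ runs at -27.1° + (180° − 71.8°) = 81.100° from the x-axis; with |HJ| = 19.5, J = H + 19.5·(cos 81.100°, sin 81.100°) = (29.723, 5.5989). The perpendicularity gives JP at right angles to HJ; with |JP| = 15.1 on the right of HJ, P = J + 15.1·(0.98796, -0.15471) = (44.641, 3.2627). Then |DP| = |P − D| = 44.761.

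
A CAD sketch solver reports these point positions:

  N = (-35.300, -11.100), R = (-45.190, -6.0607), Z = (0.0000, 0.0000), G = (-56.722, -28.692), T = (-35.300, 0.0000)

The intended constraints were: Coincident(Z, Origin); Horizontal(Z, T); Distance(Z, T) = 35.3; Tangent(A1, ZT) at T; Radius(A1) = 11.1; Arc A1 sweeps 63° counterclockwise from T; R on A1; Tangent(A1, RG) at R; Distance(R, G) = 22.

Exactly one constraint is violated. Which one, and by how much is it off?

Distance(R, G) = 22 — off by 3.40.

Z = (0.00, 0.00) ✓; Z.y = 0.00, T.y = 0.00 ✓; |ZT| = 35.30 ✓; ∠(NT, TZ) = 90.00° ✓; |NT| = 11.10 ✓; bearing(N→R) − bearing(N→T) = 63.00° ✓; |NR| = 11.10 ✓; ∠(NR, RG) = 90.00° ✓; |RG| = 25.40 ✗.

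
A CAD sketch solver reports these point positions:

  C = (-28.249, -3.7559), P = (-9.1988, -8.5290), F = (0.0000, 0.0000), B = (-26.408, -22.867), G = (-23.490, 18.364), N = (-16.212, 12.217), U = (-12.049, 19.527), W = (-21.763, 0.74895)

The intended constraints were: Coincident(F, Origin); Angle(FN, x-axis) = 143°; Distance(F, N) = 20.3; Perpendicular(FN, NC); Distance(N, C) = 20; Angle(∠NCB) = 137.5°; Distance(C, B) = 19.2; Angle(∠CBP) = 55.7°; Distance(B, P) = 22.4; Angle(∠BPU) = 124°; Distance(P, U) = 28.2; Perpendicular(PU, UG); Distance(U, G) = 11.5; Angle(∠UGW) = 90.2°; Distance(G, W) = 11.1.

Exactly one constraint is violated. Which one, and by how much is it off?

Distance(G, W) = 11.1 — off by 6.60.

F = (0.00, 0.00) ✓; FN at 143.0° ✓; |FN| = 20.30 ✓; ∠(FN, NC) = 90.00° ✓; |NC| = 20.00 ✓; ∠NCB = 137.5° ✓; |CB| = 19.20 ✓; ∠CBP = 55.70° ✓; |BP| = 22.40 ✓; ∠BPU = 124.0° ✓; |PU| = 28.20 ✓; ∠(PU, UG) = 90.00° ✓; |UG| = 11.50 ✓; ∠UGW = 90.20° ✓; |GW| = 17.70 ✗.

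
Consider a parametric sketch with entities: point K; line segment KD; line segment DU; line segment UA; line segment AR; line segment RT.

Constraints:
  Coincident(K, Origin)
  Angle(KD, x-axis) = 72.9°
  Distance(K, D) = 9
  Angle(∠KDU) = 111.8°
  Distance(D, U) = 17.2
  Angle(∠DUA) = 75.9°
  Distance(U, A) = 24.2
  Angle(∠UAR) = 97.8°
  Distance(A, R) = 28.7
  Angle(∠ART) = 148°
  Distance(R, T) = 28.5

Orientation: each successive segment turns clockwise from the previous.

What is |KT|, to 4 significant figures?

36.69

K is at the origin; KD runs at 72.9° with length 9.0, so D = (2.646, 8.602). ∠KDU = 111.8° gives DU at 4.700° from the x-axis; with |DU| = 17.2, U = (19.79, 10.01). ∠DUA = 75.9° gives UA at -99.40° from the x-axis; with |UA| = 24.2, A = (15.84, -13.86). ∠UAR = 97.8° gives AR at 178.4° from the x-axis; with |AR| = 28.7, R = (-12.85, -13.06). ∠ART = 148.0° gives RT at 146.4° from the x-axis; with |RT| = 28.5, T = (-36.59, 2.709). Then |KT| = |T − K| = 36.69.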